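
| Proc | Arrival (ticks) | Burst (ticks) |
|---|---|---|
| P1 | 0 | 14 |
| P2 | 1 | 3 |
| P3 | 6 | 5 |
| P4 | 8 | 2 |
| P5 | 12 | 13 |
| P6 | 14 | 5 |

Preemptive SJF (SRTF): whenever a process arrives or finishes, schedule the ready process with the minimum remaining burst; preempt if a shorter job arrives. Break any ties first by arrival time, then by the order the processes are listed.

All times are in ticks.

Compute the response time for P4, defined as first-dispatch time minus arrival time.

0

Schedule: | P1 0-1 | P2 1-4 | P1 4-6 | P3 6-8 | P4 8-10 | P3 10-13 | P1 13-14 | P6 14-19 | P1 19-29 | P5 29-42 |
Completion: P1=29  P2=4  P3=13  P4=10  P5=42  P6=19
Response(P4) = first start − arrival = 8 − 8 = 0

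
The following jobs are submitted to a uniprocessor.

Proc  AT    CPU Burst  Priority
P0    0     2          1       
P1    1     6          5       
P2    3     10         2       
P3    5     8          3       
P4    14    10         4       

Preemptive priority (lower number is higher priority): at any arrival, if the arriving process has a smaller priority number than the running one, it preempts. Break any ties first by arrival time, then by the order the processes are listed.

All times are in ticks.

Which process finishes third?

P3

Gantt: | P0 0-2 | P1 2-3 | P2 3-13 | P3 13-21 | P4 21-31 | P1 31-36 |
Completion: P0=2  P1=36  P2=13  P3=21  P4=31
Turnaround (C−A): P0=2  P1=35  P2=10  P3=16  P4=17
Finish order: P0 → P2 → P3 → P4 → P1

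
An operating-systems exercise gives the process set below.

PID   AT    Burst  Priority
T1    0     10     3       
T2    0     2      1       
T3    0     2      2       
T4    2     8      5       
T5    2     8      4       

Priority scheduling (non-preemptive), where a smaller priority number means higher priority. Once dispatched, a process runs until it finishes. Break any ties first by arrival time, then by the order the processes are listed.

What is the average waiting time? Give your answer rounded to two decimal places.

Schedule: | T2 0-2 | T3 2-4 | T1 4-14 | T5 14-22 | T4 22-30 |
Completion: T1=14  T2=2  T3=4  T4=30  T5=22
Waiting times: T1=4, T2=0, T3=2, T4=20, T5=12
Average waiting = (4+0+2+20+12) / 5 = 38/5 = 7.60

7.60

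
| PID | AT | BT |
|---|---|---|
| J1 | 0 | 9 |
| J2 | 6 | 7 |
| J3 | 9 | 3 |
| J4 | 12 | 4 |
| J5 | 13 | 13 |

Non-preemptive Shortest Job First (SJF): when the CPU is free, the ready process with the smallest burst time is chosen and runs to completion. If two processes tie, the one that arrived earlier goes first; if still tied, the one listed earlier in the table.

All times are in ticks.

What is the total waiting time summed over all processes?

Schedule: | J1 0-9 | J3 9-12 | J4 12-16 | J2 16-23 | J5 23-36 |
Completion: J1=9  J2=23  J3=12  J4=16  J5=36
Waiting = turnaround − burst: J1=0, J2=10, J3=0, J4=0, J5=10
Total waiting = 0 + 10 + 0 + 0 + 10 = 20

20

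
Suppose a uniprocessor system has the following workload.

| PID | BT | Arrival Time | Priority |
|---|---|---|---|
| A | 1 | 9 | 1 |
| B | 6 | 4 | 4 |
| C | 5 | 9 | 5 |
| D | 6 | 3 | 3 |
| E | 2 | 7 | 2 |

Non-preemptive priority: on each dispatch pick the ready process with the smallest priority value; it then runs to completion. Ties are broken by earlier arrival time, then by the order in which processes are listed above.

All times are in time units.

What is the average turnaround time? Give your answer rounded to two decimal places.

Timeline: | idle 0-3 | D 3-9 | A 9-10 | E 10-12 | B 12-18 | C 18-23 |
Completion: A=10  B=18  C=23  D=9  E=12
Turnaround times: A=1, B=14, C=14, D=6, E=5
Average turnaround = (1+14+14+6+5) / 5 = 40/5 = 8.00

8.00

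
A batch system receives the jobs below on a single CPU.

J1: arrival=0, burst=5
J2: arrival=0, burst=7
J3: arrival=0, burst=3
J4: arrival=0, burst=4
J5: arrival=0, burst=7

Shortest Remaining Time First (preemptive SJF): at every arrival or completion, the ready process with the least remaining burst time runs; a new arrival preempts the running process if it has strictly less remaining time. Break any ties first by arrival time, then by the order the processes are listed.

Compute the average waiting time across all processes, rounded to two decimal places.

8.20

Gantt: | J3 0-3 | J4 3-7 | J1 7-12 | J2 12-19 | J5 19-26 |
Completion: J1=12  J2=19  J3=3  J4=7  J5=26
Turnaround (C−A): J1=12  J2=19  J3=3  J4=7  J5=26
Waiting times: J1=7, J2=12, J3=0, J4=3, J5=19
Average waiting = (7+12+0+3+19) / 5 = 41/5 = 8.20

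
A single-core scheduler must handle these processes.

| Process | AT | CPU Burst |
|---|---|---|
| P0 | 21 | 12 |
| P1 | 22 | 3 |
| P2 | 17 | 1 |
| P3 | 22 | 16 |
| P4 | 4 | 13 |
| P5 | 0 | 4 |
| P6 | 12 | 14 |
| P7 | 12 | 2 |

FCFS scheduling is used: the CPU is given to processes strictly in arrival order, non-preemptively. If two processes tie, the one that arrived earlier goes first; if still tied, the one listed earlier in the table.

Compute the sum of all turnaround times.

169

Gantt: | P5 0-4 | P4 4-17 | P6 17-31 | P7 31-33 | P2 33-34 | P0 34-46 | P1 46-49 | P3 49-65 |
Completion: P0=46  P1=49  P2=34  P3=65  P4=17  P5=4  P6=31  P7=33
Turnaround (C−A): P0=25  P1=27  P2=17  P3=43  P4=13  P5=4  P6=19  P7=21
Turnaround = completion − arrival: P0=25, P1=27, P2=17, P3=43, P4=13, P5=4, P6=19, P7=21
Total turnaround = 25 + 27 + 17 + 43 + 13 + 4 + 19 + 21 = 169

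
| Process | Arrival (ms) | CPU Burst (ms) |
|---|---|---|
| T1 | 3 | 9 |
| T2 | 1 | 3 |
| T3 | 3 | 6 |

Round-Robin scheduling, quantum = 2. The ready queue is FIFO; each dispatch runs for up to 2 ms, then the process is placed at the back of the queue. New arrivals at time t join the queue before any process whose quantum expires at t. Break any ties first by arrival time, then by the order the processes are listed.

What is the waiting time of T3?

7

Timeline: | idle 0-1 | T2 1-3 | T1 3-5 | T3 5-7 | T2 7-8 | T1 8-10 | T3 10-12 | T1 12-14 | T3 14-16 | T1 16-19 |
Completion: T1=19  T2=8  T3=16
Waiting(T3) = turnaround − burst = 13 − 6 = 7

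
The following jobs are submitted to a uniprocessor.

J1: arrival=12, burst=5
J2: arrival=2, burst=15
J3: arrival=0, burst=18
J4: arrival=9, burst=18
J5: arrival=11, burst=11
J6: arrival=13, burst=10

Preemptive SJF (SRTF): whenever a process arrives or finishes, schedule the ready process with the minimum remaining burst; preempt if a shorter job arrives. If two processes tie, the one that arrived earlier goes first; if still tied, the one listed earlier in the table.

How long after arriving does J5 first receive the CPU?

21

Schedule: | J3 0-2 | J2 2-17 | J1 17-22 | J6 22-32 | J5 32-43 | J3 43-59 | J4 59-77 |
Completion: J1=22  J2=17  J3=59  J4=77  J5=43  J6=32
Response(J5) = first start − arrival = 32 − 11 = 21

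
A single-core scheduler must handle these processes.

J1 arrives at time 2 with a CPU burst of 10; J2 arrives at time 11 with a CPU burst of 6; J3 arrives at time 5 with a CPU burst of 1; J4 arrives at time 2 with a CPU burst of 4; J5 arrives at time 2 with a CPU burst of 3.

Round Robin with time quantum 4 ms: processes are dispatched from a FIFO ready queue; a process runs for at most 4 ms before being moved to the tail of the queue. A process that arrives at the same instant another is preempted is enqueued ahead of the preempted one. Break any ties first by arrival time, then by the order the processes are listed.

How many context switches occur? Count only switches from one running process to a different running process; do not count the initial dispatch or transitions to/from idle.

7

Timeline: | idle 0-2 | J1 2-6 | J4 6-10 | J5 10-13 | J3 13-14 | J1 14-18 | J2 18-22 | J1 22-24 | J2 24-26 |
Completion: J1=24  J2=26  J3=14  J4=10  J5=13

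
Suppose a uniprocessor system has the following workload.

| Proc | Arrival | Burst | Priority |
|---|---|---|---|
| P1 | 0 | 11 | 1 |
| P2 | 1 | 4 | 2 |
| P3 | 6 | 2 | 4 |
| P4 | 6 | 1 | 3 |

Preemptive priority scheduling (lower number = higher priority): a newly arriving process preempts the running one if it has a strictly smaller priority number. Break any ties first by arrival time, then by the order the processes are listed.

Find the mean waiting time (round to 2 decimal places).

Gantt: | P1 0-11 | P2 11-15 | P4 15-16 | P3 16-18 |
Completion: P1=11  P2=15  P3=18  P4=16
Waiting times: P1=0, P2=10, P3=10, P4=9
Average waiting = (0+10+10+9) / 4 = 29/4 = 7.25

7.25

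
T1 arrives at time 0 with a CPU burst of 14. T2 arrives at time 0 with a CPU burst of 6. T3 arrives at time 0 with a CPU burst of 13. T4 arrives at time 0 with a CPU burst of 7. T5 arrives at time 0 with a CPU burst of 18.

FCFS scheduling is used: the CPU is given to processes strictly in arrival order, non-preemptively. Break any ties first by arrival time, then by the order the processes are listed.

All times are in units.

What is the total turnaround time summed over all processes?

Gantt: | T1 0-14 | T2 14-20 | T3 20-33 | T4 33-40 | T5 40-58 |
Completion: T1=14  T2=20  T3=33  T4=40  T5=58
Turnaround = completion − arrival: T1=14, T2=20, T3=33, T4=40, T5=58
Total turnaround = 14 + 20 + 33 + 40 + 58 = 165

165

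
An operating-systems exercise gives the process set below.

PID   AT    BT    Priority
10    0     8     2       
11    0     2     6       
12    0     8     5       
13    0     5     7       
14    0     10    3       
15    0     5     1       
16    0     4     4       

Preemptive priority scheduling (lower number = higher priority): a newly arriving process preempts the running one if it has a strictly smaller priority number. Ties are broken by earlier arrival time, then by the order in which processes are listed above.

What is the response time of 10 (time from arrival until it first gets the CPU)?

5

Timeline: | 15 0-5 | 10 5-13 | 14 13-23 | 16 23-27 | 12 27-35 | 11 35-37 | 13 37-42 |
Completion: 10=13  11=37  12=35  13=42  14=23  15=5  16=27
Turnaround (C−A): 10=13  11=37  12=35  13=42  14=23  15=5  16=27
Response(10) = first start − arrival = 5 − 0 = 5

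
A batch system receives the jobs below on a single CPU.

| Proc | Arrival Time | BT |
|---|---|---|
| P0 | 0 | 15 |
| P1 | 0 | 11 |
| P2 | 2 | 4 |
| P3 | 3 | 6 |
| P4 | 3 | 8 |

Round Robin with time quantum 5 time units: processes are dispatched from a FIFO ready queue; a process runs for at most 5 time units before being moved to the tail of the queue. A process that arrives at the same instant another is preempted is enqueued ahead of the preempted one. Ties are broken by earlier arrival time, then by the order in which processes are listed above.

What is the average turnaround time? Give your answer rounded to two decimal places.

Schedule: | P0 0-5 | P1 5-10 | P2 10-14 | P3 14-19 | P4 19-24 | P0 24-29 | P1 29-34 | P3 34-35 | P4 35-38 | P0 38-43 | P1 43-44 |
Completion: P0=43  P1=44  P2=14  P3=35  P4=38
Turnaround (C−A): P0=43  P1=44  P2=12  P3=32  P4=35
Turnaround times: P0=43, P1=44, P2=12, P3=32, P4=35
Average turnaround = (43+44+12+32+35) / 5 = 166/5 = 33.20

33.20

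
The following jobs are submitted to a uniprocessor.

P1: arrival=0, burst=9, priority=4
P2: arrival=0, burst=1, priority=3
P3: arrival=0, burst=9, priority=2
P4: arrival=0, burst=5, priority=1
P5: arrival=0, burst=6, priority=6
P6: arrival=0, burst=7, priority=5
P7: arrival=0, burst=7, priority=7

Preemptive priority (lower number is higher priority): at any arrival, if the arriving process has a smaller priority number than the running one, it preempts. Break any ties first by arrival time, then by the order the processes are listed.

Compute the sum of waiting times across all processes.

126

Schedule: | P4 0-5 | P3 5-14 | P2 14-15 | P1 15-24 | P6 24-31 | P5 31-37 | P7 37-44 |
Completion: P1=24  P2=15  P3=14  P4=5  P5=37  P6=31  P7=44
Turnaround (C−A): P1=24  P2=15  P3=14  P4=5  P5=37  P6=31  P7=44
Waiting = turnaround − burst: P1=15, P2=14, P3=5, P4=0, P5=31, P6=24, P7=37
Total waiting = 15 + 14 + 5 + 0 + 31 + 24 + 37 = 126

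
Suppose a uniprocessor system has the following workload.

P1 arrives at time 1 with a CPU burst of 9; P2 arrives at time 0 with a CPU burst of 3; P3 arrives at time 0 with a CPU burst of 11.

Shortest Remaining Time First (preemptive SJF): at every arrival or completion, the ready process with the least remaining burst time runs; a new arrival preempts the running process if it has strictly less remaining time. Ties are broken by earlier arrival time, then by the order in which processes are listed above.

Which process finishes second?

P1

Timeline: | P2 0-3 | P1 3-12 | P3 12-23 |
Completion: P1=12  P2=3  P3=23
Turnaround (C−A): P1=11  P2=3  P3=23
Finish order: P2 → P1 → P3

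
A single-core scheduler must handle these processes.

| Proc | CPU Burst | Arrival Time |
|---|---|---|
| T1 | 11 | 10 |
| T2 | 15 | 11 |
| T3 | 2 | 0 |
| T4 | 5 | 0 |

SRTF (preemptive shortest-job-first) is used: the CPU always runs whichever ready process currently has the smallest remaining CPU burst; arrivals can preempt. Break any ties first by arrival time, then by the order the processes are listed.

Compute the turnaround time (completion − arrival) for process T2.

Schedule: | T3 0-2 | T4 2-7 | idle 7-10 | T1 10-21 | T2 21-36 |
Completion: T1=21  T2=36  T3=2  T4=7
Turnaround(T2) = completion − arrival = 36 − 11 = 25

25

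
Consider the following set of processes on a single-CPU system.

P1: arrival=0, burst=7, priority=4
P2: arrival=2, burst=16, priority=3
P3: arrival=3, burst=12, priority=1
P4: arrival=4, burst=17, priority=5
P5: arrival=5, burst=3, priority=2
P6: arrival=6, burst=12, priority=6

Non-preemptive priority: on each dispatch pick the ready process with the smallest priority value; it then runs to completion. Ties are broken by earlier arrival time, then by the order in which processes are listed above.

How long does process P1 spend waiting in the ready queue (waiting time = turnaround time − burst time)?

0

Timeline: | P1 0-7 | P3 7-19 | P5 19-22 | P2 22-38 | P4 38-55 | P6 55-67 |
Completion: P1=7  P2=38  P3=19  P4=55  P5=22  P6=67
Turnaround (C−A): P1=7  P2=36  P3=16  P4=51  P5=17  P6=61
Waiting(P1) = turnaround − burst = 7 − 7 = 0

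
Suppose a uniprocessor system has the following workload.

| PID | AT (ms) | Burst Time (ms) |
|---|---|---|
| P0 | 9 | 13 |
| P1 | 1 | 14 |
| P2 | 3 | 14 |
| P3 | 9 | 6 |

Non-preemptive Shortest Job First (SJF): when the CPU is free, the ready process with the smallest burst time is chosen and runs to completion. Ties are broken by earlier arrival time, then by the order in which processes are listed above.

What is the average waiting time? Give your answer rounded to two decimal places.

Gantt: | idle 0-1 | P1 1-15 | P3 15-21 | P0 21-34 | P2 34-48 |
Completion: P0=34  P1=15  P2=48  P3=21
Waiting times: P0=12, P1=0, P2=31, P3=6
Average waiting = (12+0+31+6) / 4 = 49/4 = 12.25

12.25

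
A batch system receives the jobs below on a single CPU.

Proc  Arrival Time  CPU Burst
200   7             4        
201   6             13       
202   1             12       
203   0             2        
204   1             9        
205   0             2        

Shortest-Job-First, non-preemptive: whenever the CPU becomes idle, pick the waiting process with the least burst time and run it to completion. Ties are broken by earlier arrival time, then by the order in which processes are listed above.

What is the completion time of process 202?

29

Timeline: | 203 0-2 | 205 2-4 | 204 4-13 | 200 13-17 | 202 17-29 | 201 29-42 |
Completion: 200=17  201=42  202=29  203=2  204=13  205=4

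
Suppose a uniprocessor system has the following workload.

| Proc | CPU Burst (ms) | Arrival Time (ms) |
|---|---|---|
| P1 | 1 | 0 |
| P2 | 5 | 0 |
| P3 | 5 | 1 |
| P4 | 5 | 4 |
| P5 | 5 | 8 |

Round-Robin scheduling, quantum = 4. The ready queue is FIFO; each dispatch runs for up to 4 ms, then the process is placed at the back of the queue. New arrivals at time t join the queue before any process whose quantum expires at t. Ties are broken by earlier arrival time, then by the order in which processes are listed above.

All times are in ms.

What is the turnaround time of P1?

1

Gantt: | P1 0-1 | P2 1-5 | P3 5-9 | P4 9-13 | P2 13-14 | P5 14-18 | P3 18-19 | P4 19-20 | P5 20-21 |
Completion: P1=1  P2=14  P3=19  P4=20  P5=21
Turnaround (C−A): P1=1  P2=14  P3=18  P4=16  P5=13
Turnaround(P1) = completion − arrival = 1 − 0 = 1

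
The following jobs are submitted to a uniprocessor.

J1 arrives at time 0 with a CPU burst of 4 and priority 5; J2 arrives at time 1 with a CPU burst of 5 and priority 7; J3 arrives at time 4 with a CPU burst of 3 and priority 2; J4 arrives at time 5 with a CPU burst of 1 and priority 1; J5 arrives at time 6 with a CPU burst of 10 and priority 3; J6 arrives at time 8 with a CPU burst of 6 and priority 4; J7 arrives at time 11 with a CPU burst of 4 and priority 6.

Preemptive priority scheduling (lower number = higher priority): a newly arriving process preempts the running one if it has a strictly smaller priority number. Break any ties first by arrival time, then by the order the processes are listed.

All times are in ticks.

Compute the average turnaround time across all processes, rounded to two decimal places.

Schedule: | J1 0-4 | J3 4-5 | J4 5-6 | J3 6-8 | J5 8-18 | J6 18-24 | J7 24-28 | J2 28-33 |
Completion: J1=4  J2=33  J3=8  J4=6  J5=18  J6=24  J7=28
Turnaround times: J1=4, J2=32, J3=4, J4=1, J5=12, J6=16, J7=17
Average turnaround = (4+32+4+1+12+16+17) / 7 = 86/7 = 12.29

12.29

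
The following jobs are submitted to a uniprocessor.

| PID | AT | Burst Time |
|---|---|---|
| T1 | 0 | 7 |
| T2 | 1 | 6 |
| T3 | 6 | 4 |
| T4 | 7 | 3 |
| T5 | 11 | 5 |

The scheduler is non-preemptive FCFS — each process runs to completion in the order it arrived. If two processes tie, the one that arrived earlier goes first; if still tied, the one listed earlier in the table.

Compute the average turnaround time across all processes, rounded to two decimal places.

Schedule: | T1 0-7 | T2 7-13 | T3 13-17 | T4 17-20 | T5 20-25 |
Completion: T1=7  T2=13  T3=17  T4=20  T5=25
Turnaround (C−A): T1=7  T2=12  T3=11  T4=13  T5=14
Turnaround times: T1=7, T2=12, T3=11, T4=13, T5=14
Average turnaround = (7+12+11+13+14) / 5 = 57/5 = 11.40

11.40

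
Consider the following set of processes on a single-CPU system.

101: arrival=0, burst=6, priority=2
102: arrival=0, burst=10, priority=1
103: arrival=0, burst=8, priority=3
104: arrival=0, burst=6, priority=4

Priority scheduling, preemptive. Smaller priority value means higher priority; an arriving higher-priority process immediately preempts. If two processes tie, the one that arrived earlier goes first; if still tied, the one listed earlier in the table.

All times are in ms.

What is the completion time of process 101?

16

Timeline: | 102 0-10 | 101 10-16 | 103 16-24 | 104 24-30 |
Completion: 101=16  102=10  103=24  104=30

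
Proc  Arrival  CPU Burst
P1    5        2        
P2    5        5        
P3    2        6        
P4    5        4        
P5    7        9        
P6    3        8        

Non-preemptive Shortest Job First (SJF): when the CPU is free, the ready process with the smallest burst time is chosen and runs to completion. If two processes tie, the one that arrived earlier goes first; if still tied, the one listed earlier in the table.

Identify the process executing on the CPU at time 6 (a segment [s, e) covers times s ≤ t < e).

Timeline: | idle 0-2 | P3 2-8 | P1 8-10 | P4 10-14 | P2 14-19 | P6 19-27 | P5 27-36 |
Completion: P1=10  P2=19  P3=8  P4=14  P5=36  P6=27
Turnaround (C−A): P1=5  P2=14  P3=6  P4=9  P5=29  P6=24

P3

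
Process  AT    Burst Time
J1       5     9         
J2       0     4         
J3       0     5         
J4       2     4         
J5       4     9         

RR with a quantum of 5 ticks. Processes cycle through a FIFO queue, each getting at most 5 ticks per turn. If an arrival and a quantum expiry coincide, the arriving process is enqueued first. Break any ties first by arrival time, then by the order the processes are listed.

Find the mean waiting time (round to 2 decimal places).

Gantt: | J2 0-4 | J3 4-9 | J4 9-13 | J5 13-18 | J1 18-23 | J5 23-27 | J1 27-31 |
Completion: J1=31  J2=4  J3=9  J4=13  J5=27
Turnaround (C−A): J1=26  J2=4  J3=9  J4=11  J5=23
Waiting times: J1=17, J2=0, J3=4, J4=7, J5=14
Average waiting = (17+0+4+7+14) / 5 = 42/5 = 8.40

8.40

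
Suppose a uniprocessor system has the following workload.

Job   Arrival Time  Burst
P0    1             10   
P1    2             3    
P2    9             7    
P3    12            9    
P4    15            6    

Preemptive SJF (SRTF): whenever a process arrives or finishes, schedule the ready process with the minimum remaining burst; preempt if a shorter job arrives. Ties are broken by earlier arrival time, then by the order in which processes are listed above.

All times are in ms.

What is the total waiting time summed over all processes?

29

Schedule: | idle 0-1 | P0 1-2 | P1 2-5 | P0 5-14 | P2 14-21 | P4 21-27 | P3 27-36 |
Completion: P0=14  P1=5  P2=21  P3=36  P4=27
Waiting = turnaround − burst: P0=3, P1=0, P2=5, P3=15, P4=6
Total waiting = 3 + 0 + 5 + 15 + 6 = 29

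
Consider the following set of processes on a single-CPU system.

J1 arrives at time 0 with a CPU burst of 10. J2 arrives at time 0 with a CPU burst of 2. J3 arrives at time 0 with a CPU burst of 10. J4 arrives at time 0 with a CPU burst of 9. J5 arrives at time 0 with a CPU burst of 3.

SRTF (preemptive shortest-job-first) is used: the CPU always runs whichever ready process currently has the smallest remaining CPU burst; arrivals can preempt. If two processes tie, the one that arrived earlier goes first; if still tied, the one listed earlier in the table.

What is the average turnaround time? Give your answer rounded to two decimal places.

Schedule: | J2 0-2 | J5 2-5 | J4 5-14 | J1 14-24 | J3 24-34 |
Completion: J1=24  J2=2  J3=34  J4=14  J5=5
Turnaround (C−A): J1=24  J2=2  J3=34  J4=14  J5=5
Turnaround times: J1=24, J2=2, J3=34, J4=14, J5=5
Average turnaround = (24+2+34+14+5) / 5 = 79/5 = 15.80

15.80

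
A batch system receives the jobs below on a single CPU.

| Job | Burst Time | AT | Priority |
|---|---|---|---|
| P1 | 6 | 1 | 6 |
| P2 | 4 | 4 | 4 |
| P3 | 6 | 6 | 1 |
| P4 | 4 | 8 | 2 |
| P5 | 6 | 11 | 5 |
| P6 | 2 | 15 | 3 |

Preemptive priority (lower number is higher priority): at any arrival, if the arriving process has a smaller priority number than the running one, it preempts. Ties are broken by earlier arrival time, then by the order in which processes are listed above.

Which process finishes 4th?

Schedule: | idle 0-1 | P1 1-4 | P2 4-6 | P3 6-12 | P4 12-16 | P6 16-18 | P2 18-20 | P5 20-26 | P1 26-29 |
Completion: P1=29  P2=20  P3=12  P4=16  P5=26  P6=18
Turnaround (C−A): P1=28  P2=16  P3=6  P4=8  P5=15  P6=3
Finish order: P3 → P4 → P6 → P2 → P5 → P1

P2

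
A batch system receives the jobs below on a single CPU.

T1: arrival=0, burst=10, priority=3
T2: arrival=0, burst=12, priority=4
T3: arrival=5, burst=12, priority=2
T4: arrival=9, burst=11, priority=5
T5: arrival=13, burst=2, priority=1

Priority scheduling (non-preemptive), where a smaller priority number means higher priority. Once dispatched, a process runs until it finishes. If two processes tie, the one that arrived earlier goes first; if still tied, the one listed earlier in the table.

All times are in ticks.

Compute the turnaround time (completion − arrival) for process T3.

Timeline: | T1 0-10 | T3 10-22 | T5 22-24 | T2 24-36 | T4 36-47 |
Completion: T1=10  T2=36  T3=22  T4=47  T5=24
Turnaround (C−A): T1=10  T2=36  T3=17  T4=38  T5=11
Turnaround(T3) = completion − arrival = 22 − 5 = 17

17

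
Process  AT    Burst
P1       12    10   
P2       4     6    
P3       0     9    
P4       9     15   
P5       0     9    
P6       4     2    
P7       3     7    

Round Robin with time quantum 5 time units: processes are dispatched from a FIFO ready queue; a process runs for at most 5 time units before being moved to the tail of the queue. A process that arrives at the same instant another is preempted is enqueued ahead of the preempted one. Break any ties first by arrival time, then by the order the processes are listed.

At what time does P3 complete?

26

Timeline: | P3 0-5 | P5 5-10 | P7 10-15 | P2 15-20 | P6 20-22 | P3 22-26 | P4 26-31 | P5 31-35 | P1 35-40 | P7 40-42 | P2 42-43 | P4 43-48 | P1 48-53 | P4 53-58 |
Completion: P1=53  P2=43  P3=26  P4=58  P5=35  P6=22  P7=42
Turnaround (C−A): P1=41  P2=39  P3=26  P4=49  P5=35  P6=18  P7=39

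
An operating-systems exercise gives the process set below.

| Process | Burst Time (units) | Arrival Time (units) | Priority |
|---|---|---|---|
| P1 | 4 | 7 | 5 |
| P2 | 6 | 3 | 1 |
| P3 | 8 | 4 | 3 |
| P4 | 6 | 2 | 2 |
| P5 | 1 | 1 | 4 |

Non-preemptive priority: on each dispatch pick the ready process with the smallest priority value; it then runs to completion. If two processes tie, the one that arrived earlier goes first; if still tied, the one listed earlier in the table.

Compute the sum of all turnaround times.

55

Gantt: | idle 0-1 | P5 1-2 | P4 2-8 | P2 8-14 | P3 14-22 | P1 22-26 |
Completion: P1=26  P2=14  P3=22  P4=8  P5=2
Turnaround = completion − arrival: P1=19, P2=11, P3=18, P4=6, P5=1
Total turnaround = 19 + 11 + 18 + 6 + 1 = 55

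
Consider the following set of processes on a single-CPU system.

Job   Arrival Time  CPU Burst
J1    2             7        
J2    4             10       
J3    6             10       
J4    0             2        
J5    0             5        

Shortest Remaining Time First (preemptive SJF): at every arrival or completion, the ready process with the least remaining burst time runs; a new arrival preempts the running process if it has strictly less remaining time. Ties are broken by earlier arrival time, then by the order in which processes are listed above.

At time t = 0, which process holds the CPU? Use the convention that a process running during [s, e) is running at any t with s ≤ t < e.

Gantt: | J4 0-2 | J5 2-7 | J1 7-14 | J2 14-24 | J3 24-34 |
Completion: J1=14  J2=24  J3=34  J4=2  J5=7
Turnaround (C−A): J1=12  J2=20  J3=28  J4=2  J5=7

J4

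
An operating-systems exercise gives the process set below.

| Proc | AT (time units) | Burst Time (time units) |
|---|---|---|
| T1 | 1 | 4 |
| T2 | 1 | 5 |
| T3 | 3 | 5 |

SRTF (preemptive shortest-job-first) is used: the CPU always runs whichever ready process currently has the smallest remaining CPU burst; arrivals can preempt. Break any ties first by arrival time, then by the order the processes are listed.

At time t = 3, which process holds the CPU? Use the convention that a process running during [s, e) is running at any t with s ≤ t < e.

Schedule: | idle 0-1 | T1 1-5 | T2 5-10 | T3 10-15 |
Completion: T1=5  T2=10  T3=15

T1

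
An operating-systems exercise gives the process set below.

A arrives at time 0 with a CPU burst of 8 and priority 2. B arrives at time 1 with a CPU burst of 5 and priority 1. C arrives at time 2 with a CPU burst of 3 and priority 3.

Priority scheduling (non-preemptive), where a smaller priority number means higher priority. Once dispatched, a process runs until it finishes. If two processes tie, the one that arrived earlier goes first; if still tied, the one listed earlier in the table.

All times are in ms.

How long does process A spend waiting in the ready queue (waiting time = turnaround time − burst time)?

0

Gantt: | A 0-8 | B 8-13 | C 13-16 |
Completion: A=8  B=13  C=16
Turnaround (C−A): A=8  B=12  C=14
Waiting(A) = turnaround − burst = 8 − 8 = 0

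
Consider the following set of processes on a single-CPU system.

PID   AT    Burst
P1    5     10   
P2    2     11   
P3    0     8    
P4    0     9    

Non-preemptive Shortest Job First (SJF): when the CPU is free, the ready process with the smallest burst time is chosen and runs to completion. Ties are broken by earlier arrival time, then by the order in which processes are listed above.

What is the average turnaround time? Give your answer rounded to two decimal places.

Gantt: | P3 0-8 | P4 8-17 | P1 17-27 | P2 27-38 |
Completion: P1=27  P2=38  P3=8  P4=17
Turnaround times: P1=22, P2=36, P3=8, P4=17
Average turnaround = (22+36+8+17) / 4 = 83/4 = 20.75

20.75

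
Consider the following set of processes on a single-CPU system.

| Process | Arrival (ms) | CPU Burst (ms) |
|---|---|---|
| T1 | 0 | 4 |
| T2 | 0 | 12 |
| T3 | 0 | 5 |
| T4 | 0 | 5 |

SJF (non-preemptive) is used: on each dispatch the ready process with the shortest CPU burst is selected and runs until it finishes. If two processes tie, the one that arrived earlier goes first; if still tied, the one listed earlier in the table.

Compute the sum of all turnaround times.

53

Gantt: | T1 0-4 | T3 4-9 | T4 9-14 | T2 14-26 |
Completion: T1=4  T2=26  T3=9  T4=14
Turnaround = completion − arrival: T1=4, T2=26, T3=9, T4=14
Total turnaround = 4 + 26 + 9 + 14 = 53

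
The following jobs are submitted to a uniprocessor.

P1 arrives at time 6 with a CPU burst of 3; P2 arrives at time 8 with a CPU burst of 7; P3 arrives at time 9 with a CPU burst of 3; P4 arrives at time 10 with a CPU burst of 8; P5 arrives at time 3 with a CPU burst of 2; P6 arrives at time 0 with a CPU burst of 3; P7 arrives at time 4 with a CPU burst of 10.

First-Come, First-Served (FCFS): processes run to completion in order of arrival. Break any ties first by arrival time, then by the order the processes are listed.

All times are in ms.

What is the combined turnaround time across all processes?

Timeline: | P6 0-3 | P5 3-5 | P7 5-15 | P1 15-18 | P2 18-25 | P3 25-28 | P4 28-36 |
Completion: P1=18  P2=25  P3=28  P4=36  P5=5  P6=3  P7=15
Turnaround = completion − arrival: P1=12, P2=17, P3=19, P4=26, P5=2, P6=3, P7=11
Total turnaround = 12 + 17 + 19 + 26 + 2 + 3 + 11 = 90

90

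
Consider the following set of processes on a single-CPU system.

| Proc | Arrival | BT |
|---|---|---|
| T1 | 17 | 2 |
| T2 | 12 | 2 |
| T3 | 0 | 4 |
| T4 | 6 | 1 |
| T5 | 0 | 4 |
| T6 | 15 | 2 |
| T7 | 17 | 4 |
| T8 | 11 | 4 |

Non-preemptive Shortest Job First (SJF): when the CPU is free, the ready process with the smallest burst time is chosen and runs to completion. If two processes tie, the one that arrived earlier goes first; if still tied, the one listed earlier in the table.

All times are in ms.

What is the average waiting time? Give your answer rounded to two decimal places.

2.13

Gantt: | T3 0-4 | T5 4-8 | T4 8-9 | idle 9-11 | T8 11-15 | T2 15-17 | T6 17-19 | T1 19-21 | T7 21-25 |
Completion: T1=21  T2=17  T3=4  T4=9  T5=8  T6=19  T7=25  T8=15
Turnaround (C−A): T1=4  T2=5  T3=4  T4=3  T5=8  T6=4  T7=8  T8=4
Waiting times: T1=2, T2=3, T3=0, T4=2, T5=4, T6=2, T7=4, T8=0
Average waiting = (2+3+0+2+4+2+4+0) / 8 = 17/8 = 2.13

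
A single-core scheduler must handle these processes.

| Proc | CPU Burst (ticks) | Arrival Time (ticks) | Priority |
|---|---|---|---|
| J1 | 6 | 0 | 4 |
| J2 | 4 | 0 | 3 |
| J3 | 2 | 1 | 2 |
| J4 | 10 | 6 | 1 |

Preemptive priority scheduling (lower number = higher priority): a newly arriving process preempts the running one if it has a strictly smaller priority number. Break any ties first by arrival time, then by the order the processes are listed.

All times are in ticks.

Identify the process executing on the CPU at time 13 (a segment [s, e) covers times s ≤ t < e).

J4

Schedule: | J2 0-1 | J3 1-3 | J2 3-6 | J4 6-16 | J1 16-22 |
Completion: J1=22  J2=6  J3=3  J4=16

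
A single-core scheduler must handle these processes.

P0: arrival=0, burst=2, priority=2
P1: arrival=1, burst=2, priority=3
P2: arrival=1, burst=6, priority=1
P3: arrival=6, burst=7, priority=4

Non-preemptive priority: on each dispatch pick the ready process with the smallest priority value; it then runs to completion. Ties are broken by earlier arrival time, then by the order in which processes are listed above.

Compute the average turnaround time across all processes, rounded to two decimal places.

7.25

Schedule: | P0 0-2 | P2 2-8 | P1 8-10 | P3 10-17 |
Completion: P0=2  P1=10  P2=8  P3=17
Turnaround (C−A): P0=2  P1=9  P2=7  P3=11
Turnaround times: P0=2, P1=9, P2=7, P3=11
Average turnaround = (2+9+7+11) / 4 = 29/4 = 7.25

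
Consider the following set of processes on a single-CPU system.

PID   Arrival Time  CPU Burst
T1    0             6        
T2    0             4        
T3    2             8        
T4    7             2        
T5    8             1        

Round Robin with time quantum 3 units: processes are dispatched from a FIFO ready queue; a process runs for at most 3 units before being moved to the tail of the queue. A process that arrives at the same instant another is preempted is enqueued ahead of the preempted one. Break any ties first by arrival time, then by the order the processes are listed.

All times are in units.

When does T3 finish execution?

21

Gantt: | T1 0-3 | T2 3-6 | T3 6-9 | T1 9-12 | T2 12-13 | T4 13-15 | T5 15-16 | T3 16-21 |
Completion: T1=12  T2=13  T3=21  T4=15  T5=16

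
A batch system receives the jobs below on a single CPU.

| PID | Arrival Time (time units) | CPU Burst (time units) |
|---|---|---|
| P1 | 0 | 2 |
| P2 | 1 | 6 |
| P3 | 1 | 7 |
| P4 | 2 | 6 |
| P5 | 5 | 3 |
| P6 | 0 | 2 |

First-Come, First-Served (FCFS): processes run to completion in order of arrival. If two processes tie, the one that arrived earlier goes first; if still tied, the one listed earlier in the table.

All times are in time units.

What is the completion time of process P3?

Schedule: | P1 0-2 | P6 2-4 | P2 4-10 | P3 10-17 | P4 17-23 | P5 23-26 |
Completion: P1=2  P2=10  P3=17  P4=23  P5=26  P6=4

17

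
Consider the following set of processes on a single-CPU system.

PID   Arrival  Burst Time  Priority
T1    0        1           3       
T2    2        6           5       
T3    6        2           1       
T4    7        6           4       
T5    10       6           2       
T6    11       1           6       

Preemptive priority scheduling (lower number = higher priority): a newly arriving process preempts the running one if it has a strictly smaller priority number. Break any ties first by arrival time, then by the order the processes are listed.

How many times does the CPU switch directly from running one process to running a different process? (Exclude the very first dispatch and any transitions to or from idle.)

6

Timeline: | T1 0-1 | idle 1-2 | T2 2-6 | T3 6-8 | T4 8-10 | T5 10-16 | T4 16-20 | T2 20-22 | T6 22-23 |
Completion: T1=1  T2=22  T3=8  T4=20  T5=16  T6=23
Turnaround (C−A): T1=1  T2=20  T3=2  T4=13  T5=6  T6=12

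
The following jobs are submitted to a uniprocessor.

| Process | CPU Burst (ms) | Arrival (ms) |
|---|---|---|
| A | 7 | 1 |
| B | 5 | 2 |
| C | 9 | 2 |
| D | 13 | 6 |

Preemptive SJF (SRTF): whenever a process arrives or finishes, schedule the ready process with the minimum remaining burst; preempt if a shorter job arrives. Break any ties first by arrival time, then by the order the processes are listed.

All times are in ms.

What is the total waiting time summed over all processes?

32

Gantt: | idle 0-1 | A 1-2 | B 2-7 | A 7-13 | C 13-22 | D 22-35 |
Completion: A=13  B=7  C=22  D=35
Waiting = turnaround − burst: A=5, B=0, C=11, D=16
Total waiting = 5 + 0 + 11 + 16 = 32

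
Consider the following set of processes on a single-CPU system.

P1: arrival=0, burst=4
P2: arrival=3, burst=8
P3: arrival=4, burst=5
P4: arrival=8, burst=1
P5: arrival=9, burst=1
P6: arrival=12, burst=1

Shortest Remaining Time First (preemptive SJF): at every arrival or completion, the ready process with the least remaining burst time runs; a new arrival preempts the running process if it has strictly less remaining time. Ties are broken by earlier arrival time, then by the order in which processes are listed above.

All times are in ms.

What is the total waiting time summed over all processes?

11

Gantt: | P1 0-4 | P3 4-9 | P4 9-10 | P5 10-11 | P2 11-12 | P6 12-13 | P2 13-20 |
Completion: P1=4  P2=20  P3=9  P4=10  P5=11  P6=13
Turnaround (C−A): P1=4  P2=17  P3=5  P4=2  P5=2  P6=1
Waiting = turnaround − burst: P1=0, P2=9, P3=0, P4=1, P5=1, P6=0
Total waiting = 0 + 9 + 0 + 1 + 1 + 0 = 11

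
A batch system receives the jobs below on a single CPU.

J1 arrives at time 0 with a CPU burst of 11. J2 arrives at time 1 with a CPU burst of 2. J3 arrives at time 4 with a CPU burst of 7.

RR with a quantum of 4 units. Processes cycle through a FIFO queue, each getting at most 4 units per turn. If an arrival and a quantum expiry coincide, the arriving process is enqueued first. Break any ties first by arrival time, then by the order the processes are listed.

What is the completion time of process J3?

17

Timeline: | J1 0-4 | J2 4-6 | J3 6-10 | J1 10-14 | J3 14-17 | J1 17-20 |
Completion: J1=20  J2=6  J3=17
Turnaround (C−A): J1=20  J2=5  J3=13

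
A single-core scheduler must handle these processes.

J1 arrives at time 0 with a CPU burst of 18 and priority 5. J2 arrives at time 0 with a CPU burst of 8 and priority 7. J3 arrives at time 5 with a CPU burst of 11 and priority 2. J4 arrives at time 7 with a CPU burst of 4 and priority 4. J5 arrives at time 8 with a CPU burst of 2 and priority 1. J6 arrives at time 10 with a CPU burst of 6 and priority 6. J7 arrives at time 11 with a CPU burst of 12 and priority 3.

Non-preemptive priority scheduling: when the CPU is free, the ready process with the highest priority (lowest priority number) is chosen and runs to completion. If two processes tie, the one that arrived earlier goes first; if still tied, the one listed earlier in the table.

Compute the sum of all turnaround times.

Gantt: | J1 0-18 | J5 18-20 | J3 20-31 | J7 31-43 | J4 43-47 | J6 47-53 | J2 53-61 |
Completion: J1=18  J2=61  J3=31  J4=47  J5=20  J6=53  J7=43
Turnaround = completion − arrival: J1=18, J2=61, J3=26, J4=40, J5=12, J6=43, J7=32
Total turnaround = 18 + 61 + 26 + 40 + 12 + 43 + 32 = 232

232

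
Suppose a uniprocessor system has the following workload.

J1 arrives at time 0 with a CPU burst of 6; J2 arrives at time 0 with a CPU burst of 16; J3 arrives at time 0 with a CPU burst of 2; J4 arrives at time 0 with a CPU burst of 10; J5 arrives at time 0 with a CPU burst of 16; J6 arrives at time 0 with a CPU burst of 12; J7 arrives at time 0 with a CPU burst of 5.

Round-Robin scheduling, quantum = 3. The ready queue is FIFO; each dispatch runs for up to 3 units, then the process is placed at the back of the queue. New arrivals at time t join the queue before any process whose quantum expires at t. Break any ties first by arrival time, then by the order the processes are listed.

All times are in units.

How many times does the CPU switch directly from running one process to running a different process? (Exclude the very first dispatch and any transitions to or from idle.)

Timeline: | J1 0-3 | J2 3-6 | J3 6-8 | J4 8-11 | J5 11-14 | J6 14-17 | J7 17-20 | J1 20-23 | J2 23-26 | J4 26-29 | J5 29-32 | J6 32-35 | J7 35-37 | J2 37-40 | J4 40-43 | J5 43-46 | J6 46-49 | J2 49-52 | J4 52-53 | J5 53-56 | J6 56-59 | J2 59-62 | J5 62-65 | J2 65-66 | J5 66-67 |
Completion: J1=23  J2=66  J3=8  J4=53  J5=67  J6=59  J7=37
Turnaround (C−A): J1=23  J2=66  J3=8  J4=53  J5=67  J6=59  J7=37

24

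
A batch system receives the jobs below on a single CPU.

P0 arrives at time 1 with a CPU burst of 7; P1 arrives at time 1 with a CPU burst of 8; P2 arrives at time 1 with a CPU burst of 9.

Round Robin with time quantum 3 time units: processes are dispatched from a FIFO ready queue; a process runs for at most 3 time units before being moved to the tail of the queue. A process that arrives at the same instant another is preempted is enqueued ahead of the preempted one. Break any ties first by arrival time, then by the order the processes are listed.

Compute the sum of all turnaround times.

Schedule: | idle 0-1 | P0 1-4 | P1 4-7 | P2 7-10 | P0 10-13 | P1 13-16 | P2 16-19 | P0 19-20 | P1 20-22 | P2 22-25 |
Completion: P0=20  P1=22  P2=25
Turnaround (C−A): P0=19  P1=21  P2=24
Turnaround = completion − arrival: P0=19, P1=21, P2=24
Total turnaround = 19 + 21 + 24 = 64

64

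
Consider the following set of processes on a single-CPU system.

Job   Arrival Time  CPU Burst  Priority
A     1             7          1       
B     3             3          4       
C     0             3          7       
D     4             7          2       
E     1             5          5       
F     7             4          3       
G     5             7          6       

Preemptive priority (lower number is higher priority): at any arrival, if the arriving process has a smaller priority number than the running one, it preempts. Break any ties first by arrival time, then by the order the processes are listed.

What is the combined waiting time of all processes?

Timeline: | C 0-1 | A 1-8 | D 8-15 | F 15-19 | B 19-22 | E 22-27 | G 27-34 | C 34-36 |
Completion: A=8  B=22  C=36  D=15  E=27  F=19  G=34
Turnaround (C−A): A=7  B=19  C=36  D=11  E=26  F=12  G=29
Waiting = turnaround − burst: A=0, B=16, C=33, D=4, E=21, F=8, G=22
Total waiting = 0 + 16 + 33 + 4 + 21 + 8 + 22 = 104

104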